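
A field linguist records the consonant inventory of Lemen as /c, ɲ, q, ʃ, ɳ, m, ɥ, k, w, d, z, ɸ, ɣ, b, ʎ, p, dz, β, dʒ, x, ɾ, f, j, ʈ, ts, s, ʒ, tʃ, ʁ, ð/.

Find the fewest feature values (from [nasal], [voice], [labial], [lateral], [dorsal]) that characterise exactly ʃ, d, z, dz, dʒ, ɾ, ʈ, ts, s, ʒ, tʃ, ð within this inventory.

[-nasal, -labial, -dorsal]

The class [-nasal], [-labial], [-dorsal] has exactly /ʃ, d, z, dz, dʒ, ɾ, ʈ, ts, s, ʒ, tʃ, ð/ as its extension in this inventory. No smaller conjunction from the listed features achieves this: [-labial, -dorsal] alone would also admit /ɳ/; [-nasal, -dorsal] alone would also admit /ɸ, b, p, β, …/; [-nasal, -labial] alone would also admit /c, q, k, ɣ, …/; and checking the remaining two-feature bundles turns up none with this extension.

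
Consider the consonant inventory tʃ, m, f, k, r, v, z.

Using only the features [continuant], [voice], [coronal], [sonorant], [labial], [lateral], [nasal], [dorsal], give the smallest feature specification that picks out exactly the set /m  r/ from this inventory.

Every target segment is [+sonorant] and no other inventory member is, so one feature is enough.

[+sonorant]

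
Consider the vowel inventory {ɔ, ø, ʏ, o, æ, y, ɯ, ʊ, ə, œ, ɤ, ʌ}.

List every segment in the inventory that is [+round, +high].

Eliminate segments failing any feature: /ɔ, ø, o, œ/ are [−high]; /æ, ɯ, ə, ɤ, ʌ/ are [−round]. The remaining /ʏ, y, ʊ/ satisfy [+round], [+high].

ʏ, y, ʊ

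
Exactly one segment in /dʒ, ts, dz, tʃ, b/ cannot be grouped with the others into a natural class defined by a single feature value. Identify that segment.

/ts, dz, tʃ, dʒ/ are all [+delayed release], but /b/ (voiced bilabial stop) is [−delayed release]. No other single segment can be removed to leave a set sharing one feature value that the removed segment lacks, so /b/ is the odd one out.

b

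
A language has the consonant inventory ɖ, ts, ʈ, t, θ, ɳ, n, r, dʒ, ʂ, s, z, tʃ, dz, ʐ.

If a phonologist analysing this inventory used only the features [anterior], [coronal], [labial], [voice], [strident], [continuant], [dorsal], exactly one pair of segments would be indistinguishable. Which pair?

/ɖ/ (voiced retroflex stop) and /ɳ/ (retroflex nasal) are both [−anterior], [+coronal], [−labial], [+voice], [−strident], [−continuant], [−dorsal], so none of the listed features separates them. (They do differ in [sonorant] and [nasal], which are not among the given features.) Every other pair in the inventory differs on at least one listed feature.

ɖ, ɳ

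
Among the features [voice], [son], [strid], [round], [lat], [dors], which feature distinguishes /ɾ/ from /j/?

/ɾ/ is the alveolar tap and /j/ is the palatal glide. Both are [+voice], [+sonorant], [-strident], [-round], [-lateral]. /ɾ/ is [-dorsal] while /j/ is [+dorsal], so the distinguishing feature is [dorsal].

[dorsal]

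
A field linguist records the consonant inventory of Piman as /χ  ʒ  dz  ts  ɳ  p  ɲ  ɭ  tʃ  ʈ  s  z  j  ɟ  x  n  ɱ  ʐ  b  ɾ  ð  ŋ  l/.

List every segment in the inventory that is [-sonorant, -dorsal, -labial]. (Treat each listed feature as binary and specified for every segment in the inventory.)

Eliminate segments failing any feature: /χ, ɟ, x/ are [+dorsal]; /ɳ, ɲ, ɭ, j, n, ɱ, ɾ, ŋ, l/ are [+sonorant]; /p, b/ are [+labial]. The remaining /ʒ, dz, ts, tʃ, ʈ, s, z, ʐ, ð/ satisfy [-sonorant], [-dorsal], [-labial].

ʒ, dz, ts, tʃ, ʈ, s, z, ʐ, ð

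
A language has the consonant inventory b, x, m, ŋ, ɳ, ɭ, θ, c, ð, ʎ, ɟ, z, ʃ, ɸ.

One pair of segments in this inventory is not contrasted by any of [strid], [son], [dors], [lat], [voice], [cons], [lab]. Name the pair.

On the given features, /c/ and /x/ have an identical profile: [-strident], [-sonorant], [+dorsal], [-lateral], [-voice], [+consonantal], [-labial]. No other two segments in the inventory coincide on all 7 features. (They do differ in [continuant] and [back], which are not among the given features.)

c, x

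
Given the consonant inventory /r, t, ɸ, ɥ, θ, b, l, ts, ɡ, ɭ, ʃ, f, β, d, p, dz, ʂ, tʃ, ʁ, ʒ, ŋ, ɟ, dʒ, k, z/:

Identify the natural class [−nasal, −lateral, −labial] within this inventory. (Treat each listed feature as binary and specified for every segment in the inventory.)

r, t, θ, ts, ɡ, ʃ, d, dz, ʂ, tʃ, ʁ, ʒ, ɟ, dʒ, k, z

Eliminate segments failing any feature: /ɸ, ɥ, b, f, β, p/ are [+labial]; /l, ɭ/ are [+lateral]; /ŋ/ is [+nasal]. The remaining /r, t, θ, ts, ɡ, ʃ, d, dz, ʂ, tʃ, ʁ, ʒ, ɟ, dʒ, k, z/ satisfy [−nasal], [−lateral], [−labial].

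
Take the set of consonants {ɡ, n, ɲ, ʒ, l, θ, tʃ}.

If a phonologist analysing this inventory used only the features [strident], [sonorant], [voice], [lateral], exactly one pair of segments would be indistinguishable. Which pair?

n, ɲ

Both /n/ and /ɲ/ are [-strident], [+sonorant], [+voice], [-lateral]. Since the list omits [dorsal] — which does distinguish the alveolar nasal from the palatal nasal — this pair collapses; all other pairs remain distinct.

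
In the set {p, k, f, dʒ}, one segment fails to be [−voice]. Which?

dʒ

Every segment except /dʒ/ is [−voice]. /dʒ/ (voiced postalveolar affricate) is [+voice], so it is the exception.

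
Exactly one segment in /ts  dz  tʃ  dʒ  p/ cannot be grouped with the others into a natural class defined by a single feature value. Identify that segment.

The remaining segments after removing /p/ share [+delayed release]; /p/ (voiceless bilabial stop) is [−delayed release]. For every other candidate removal, the leftover set fails to share any single feature value that the removed segment lacks.

p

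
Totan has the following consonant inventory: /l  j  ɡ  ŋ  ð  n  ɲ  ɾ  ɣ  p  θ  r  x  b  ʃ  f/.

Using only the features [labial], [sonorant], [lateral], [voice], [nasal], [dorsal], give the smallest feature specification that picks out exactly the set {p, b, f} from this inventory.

[+labial]

The target set is precisely the extension of [+labial] in this inventory.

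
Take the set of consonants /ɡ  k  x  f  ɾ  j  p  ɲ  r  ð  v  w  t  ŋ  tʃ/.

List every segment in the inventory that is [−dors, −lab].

Among the inventory, the [−dorsal] segments are /f, ɾ, p, r, ð, v, t, tʃ/.
Within that set, [−labial] leaves /ɾ, r, ð, t, tʃ/.

ɾ, r, ð, t, tʃ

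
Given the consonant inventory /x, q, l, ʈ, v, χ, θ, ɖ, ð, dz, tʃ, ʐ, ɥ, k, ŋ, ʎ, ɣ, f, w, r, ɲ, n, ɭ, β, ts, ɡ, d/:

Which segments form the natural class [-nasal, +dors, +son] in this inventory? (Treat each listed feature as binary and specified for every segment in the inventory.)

ɥ, ʎ, w

Among the inventory, the [-nasal] segments are /x, q, l, ʈ, v, χ, θ, ɖ, ð, dz, tʃ, ʐ, ɥ, k, ʎ, ɣ, f, w, r, ɭ, β, ts, ɡ, d/.
Of those, [+dorsal] gives /x, q, χ, ɥ, k, ʎ, ɣ, w, ɡ/.
Then [+sonorant] leaves /ɥ, ʎ, w/.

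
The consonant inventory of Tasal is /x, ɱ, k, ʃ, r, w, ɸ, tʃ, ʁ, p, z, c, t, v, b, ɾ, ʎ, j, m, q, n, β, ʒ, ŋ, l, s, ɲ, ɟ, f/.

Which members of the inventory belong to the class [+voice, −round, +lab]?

Among the inventory, the [+voice] segments are /ɱ, r, w, ʁ, z, v, b, ɾ, ʎ, j, m, n, β, ʒ, ŋ, l, ɲ, ɟ/.
Of those, [−round] gives /ɱ, r, ʁ, z, v, b, ɾ, ʎ, j, m, n, β, ʒ, ŋ, l, ɲ, ɟ/.
Intersecting with [+labial] leaves /ɱ, v, b, m, β/.

ɱ, v, b, m, β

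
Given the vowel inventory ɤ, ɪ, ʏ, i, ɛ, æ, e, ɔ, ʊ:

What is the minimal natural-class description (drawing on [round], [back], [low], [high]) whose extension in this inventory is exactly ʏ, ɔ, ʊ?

[+round]

Every target segment is [+round] and no other inventory member is, so one feature is enough.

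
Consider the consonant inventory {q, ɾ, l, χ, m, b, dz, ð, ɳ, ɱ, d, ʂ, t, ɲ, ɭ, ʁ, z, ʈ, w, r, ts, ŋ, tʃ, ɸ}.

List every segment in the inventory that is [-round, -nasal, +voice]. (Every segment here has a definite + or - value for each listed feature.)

ɾ, l, b, dz, ð, d, ɭ, ʁ, z, r

Checking each segment against [-round], [-nasal], [+voice]: /ɾ/ (alveolar tap), /l/ (alveolar lateral approximant), /b/ (voiced bilabial stop), /dz/ (voiced alveolar affricate), /ð/ (voiced dental fricative), /d/ (voiced alveolar stop), among others, satisfy every feature; every other segment in the inventory fails at least one.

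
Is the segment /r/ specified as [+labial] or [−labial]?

[−labial]

As the alveolar trill, /r/ is [−labial].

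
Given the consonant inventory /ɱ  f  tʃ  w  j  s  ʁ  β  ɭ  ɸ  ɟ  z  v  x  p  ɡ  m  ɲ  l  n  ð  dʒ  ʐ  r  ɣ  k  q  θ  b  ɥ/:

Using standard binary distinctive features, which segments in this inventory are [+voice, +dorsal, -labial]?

j, ʁ, ɟ, ɡ, ɲ, ɣ

Checking each segment against [+voice], [+dorsal], [-labial]: /j/ (palatal glide), /ʁ/ (voiced uvular fricative), /ɟ/ (voiced palatal stop), /ɡ/ (voiced velar stop), /ɲ/ (palatal nasal), /ɣ/ (voiced velar fricative) satisfy every feature; every other segment in the inventory fails at least one.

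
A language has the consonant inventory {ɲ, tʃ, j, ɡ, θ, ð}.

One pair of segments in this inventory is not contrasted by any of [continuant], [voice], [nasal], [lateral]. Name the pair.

j, ð

On the given features, /j/ and /ð/ have an identical profile: [+continuant], [+voice], [−nasal], [−lateral]. No other two segments in the inventory coincide on all 4 features. (They do differ in [sonorant] and [dorsal], which are not among the given features.)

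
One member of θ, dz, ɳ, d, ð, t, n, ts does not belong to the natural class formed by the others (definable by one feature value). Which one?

ɳ

[anterior] groups all but one: /θ, t, ts, d, n, ð, dz/ share [+anterior] while /ɳ/ (retroflex nasal) alone is [-anterior]. Removing any other segment would not leave a single-feature class that excludes it.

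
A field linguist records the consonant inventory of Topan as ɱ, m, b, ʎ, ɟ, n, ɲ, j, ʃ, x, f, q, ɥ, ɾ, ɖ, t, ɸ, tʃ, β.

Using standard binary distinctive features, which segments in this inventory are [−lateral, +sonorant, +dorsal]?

Eliminate segments failing any feature: /ɱ, m, n, ɾ/ are [−dorsal]; /b, ɟ, ʃ, x, f, q, ɖ, t, ɸ, tʃ, β/ are [−sonorant]; /ʎ/ is [+lateral]. The remaining /ɲ, j, ɥ/ satisfy [−lateral], [+sonorant], [+dorsal].

ɲ, j, ɥ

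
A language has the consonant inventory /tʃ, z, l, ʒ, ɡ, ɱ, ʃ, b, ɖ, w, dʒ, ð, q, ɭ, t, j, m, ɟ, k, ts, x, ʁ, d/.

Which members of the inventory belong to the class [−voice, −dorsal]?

Eliminate segments failing any feature: /z, l, ʒ, ɡ, ɱ, b, ɖ, w, dʒ, ð, ɭ, j, m, ɟ, ʁ, d/ are [+voice]; /q, k, x/ are [+dorsal]. The remaining /tʃ, ʃ, t, ts/ satisfy [−voice], [−dorsal].

tʃ, ʃ, t, ts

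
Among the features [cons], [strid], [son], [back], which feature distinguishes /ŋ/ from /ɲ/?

The two segments share [+consonantal], [-strident], [+sonorant]. The only feature from the list on which they differ: /ŋ/ is [+back] while /ɲ/ is [-back].

[back]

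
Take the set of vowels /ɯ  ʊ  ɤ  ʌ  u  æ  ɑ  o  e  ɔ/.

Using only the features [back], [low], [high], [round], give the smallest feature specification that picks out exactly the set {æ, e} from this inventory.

[−back]

Every target segment is [−back] and no other inventory member is, so one feature is enough.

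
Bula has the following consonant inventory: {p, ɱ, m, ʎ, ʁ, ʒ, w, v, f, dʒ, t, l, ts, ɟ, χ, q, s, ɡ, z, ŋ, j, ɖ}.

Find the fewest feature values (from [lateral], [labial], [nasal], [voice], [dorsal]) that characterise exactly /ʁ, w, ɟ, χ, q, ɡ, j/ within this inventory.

[-nasal, -lateral, +dorsal]

Every target segment is [-nasal], [-lateral], [+dorsal]; each remaining inventory member fails at least one of these. Each conjunct is needed — [-lateral, +dorsal] alone would also admit /ŋ/; [-nasal, +dorsal] alone would also admit /ʎ/; [-nasal, -lateral] alone would also admit /p, ʒ, v, f, …/ — and no other combination of two listed features has exactly this extension, so three is the minimum.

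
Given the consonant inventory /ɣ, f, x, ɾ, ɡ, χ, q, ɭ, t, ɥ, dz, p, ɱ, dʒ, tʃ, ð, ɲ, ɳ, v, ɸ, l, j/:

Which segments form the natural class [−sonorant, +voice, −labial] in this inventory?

ɣ, ɡ, dz, dʒ, ð

First, the [−sonorant] segments are /ɣ, f, x, ɡ, χ, q, t, dz, p, dʒ, tʃ, ð, v, ɸ/.
Then [+voice] gives /ɣ, ɡ, dz, dʒ, ð, v/.
Intersecting with [−labial] leaves /ɣ, ɡ, dz, dʒ, ð/.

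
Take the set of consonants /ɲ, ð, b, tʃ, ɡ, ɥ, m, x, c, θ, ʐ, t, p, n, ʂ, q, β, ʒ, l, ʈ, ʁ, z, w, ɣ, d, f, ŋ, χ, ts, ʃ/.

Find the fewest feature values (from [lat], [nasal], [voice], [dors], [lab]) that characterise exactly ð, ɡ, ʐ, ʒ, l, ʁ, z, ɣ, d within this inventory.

/ð, ɡ, ʐ, ʒ, l, ʁ, z, ɣ, d/ are all [+voice], [−nasal], [−labial], and no other segment in the inventory matches all three values. Dropping any one of them over-generates: [−nasal, −labial] alone would also admit /tʃ, x, c, θ, …/; [+voice, −labial] alone would also admit /ɲ, n, ŋ/; [+voice, −nasal] alone would also admit /b, ɥ, β, w/. No other combination of two listed features picks out exactly this set either, so fewer than three features will not do.

[+voice, −nasal, −lab]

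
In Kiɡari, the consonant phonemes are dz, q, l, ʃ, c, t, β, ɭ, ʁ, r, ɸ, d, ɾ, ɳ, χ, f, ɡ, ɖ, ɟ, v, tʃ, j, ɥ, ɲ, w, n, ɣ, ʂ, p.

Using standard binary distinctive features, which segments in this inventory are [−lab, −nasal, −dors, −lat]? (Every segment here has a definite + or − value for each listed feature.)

Eliminate segments failing any feature: /q, c, ʁ, χ, ɡ, ɟ, j, ɣ/ are [+dorsal]; /l, ɭ/ are [+lateral]; /β, ɸ, f, v, ɥ, w, p/ are [+labial]; /ɳ, ɲ, n/ are [+nasal]. The remaining /dz, ʃ, t, r, d, ɾ, ɖ, tʃ, ʂ/ satisfy [−labial], [−nasal], [−dorsal], [−lateral].

dz, ʃ, t, r, d, ɾ, ɖ, tʃ, ʂ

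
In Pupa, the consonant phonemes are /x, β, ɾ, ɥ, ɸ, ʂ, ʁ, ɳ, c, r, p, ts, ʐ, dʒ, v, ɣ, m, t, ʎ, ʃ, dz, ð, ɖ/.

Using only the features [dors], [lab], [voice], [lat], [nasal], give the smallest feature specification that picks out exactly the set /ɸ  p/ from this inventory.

[−voice, +lab]

Every target segment is [−voice], [+labial]; each remaining inventory member fails at least one of these. Each conjunct is needed — [+labial] alone would also admit /β, ɥ, v, m/; [−voice] alone would also admit /x, ʂ, c, ts, …/ — and no other single listed feature has exactly this extension, so two is the minimum.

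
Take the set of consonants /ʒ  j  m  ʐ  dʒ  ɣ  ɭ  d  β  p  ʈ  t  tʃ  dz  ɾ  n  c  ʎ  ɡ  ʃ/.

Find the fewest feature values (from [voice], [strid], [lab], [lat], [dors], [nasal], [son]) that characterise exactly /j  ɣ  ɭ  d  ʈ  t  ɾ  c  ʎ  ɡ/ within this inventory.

Every target segment is [-nasal], [-strident], [-labial]; each remaining inventory member fails at least one of these. Each conjunct is needed — [-strident, -labial] alone would also admit /n/; [-nasal, -labial] alone would also admit /ʒ, ʐ, dʒ, tʃ, …/; [-nasal, -strident] alone would also admit /β, p/ — and no other combination of two listed features has exactly this extension, so three is the minimum.

[-nasal, -strid, -lab]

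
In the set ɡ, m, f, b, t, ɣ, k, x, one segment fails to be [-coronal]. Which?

/t/ is the voiceless alveolar stop, which is [+coronal]; the rest — /ɡ, k, b, ɣ, f, x, m/ — are [-coronal].

t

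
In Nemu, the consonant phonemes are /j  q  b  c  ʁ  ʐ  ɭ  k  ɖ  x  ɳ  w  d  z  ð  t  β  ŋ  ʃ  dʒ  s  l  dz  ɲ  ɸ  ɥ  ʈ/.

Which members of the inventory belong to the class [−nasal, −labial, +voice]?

j, ʁ, ʐ, ɭ, ɖ, d, z, ð, dʒ, l, dz

Among the inventory, the [−nasal] segments are /j, q, b, c, ʁ, ʐ, ɭ, k, ɖ, x, w, d, z, ð, t, β, ʃ, dʒ, s, l, dz, ɸ, ɥ, ʈ/.
Then [−labial] gives /j, q, c, ʁ, ʐ, ɭ, k, ɖ, x, d, z, ð, t, ʃ, dʒ, s, l, dz, ʈ/.
Among these, [+voice] leaves /j, ʁ, ʐ, ɭ, ɖ, d, z, ð, dʒ, l, dz/.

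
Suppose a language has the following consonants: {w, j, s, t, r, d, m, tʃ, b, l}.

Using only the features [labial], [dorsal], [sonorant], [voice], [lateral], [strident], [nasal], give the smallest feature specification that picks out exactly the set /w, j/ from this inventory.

[+dorsal]

Every target segment is [+dorsal] and no other inventory member is, so one feature is enough.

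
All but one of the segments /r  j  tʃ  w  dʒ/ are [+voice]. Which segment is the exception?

/j, dʒ, r, w/ are all [+voice]; /tʃ/ (voiceless postalveolar affricate) is [−voice].

tʃ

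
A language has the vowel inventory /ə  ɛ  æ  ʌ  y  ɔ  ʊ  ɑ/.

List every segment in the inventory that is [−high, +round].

ɔ

Checking each segment against [−high], [+round]: /ɔ/ (mid back rounded lax vowel) satisfies every feature; every other segment in the inventory fails at least one.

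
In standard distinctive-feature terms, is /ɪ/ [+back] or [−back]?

As the high front unrounded lax vowel, /ɪ/ is [−back].

[−back]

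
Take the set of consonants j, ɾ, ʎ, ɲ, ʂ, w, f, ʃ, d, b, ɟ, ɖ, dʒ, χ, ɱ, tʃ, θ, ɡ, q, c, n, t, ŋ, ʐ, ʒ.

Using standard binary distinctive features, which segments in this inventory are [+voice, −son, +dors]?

ɟ, ɡ

Checking each segment against [+voice], [−sonorant], [+dorsal]: /ɟ/ (voiced palatal stop), /ɡ/ (voiced velar stop) satisfy every feature; every other segment in the inventory fails at least one.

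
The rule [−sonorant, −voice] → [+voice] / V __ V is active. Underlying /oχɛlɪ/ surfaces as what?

[oʁɛlɪ]

Only /χ/ occurs between two vowels (/o/ __ /ɛ/) and matches the structural description. It is a voiceless uvular fricative, so [−sonorant, −voice] holds; changing it to [+voice] with all other features held fixed yields /ʁ/ (voiced uvular fricative). No other segment meets both the structural description and the environment, so the output is [oʁɛlɪ].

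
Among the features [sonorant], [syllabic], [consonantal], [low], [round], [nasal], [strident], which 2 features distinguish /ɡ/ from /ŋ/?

/ɡ/ is the voiced velar stop and /ŋ/ is the velar nasal. Both are [−syllabic], [+consonantal], [−low], [−round], [−strident]. /ɡ/ is [−sonorant] while /ŋ/ is [+sonorant]; /ɡ/ is [−nasal] while /ŋ/ is [+nasal], so the distinguishing features are [sonorant], [nasal].

[sonorant], [nasal]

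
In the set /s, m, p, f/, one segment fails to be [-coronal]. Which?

Every segment except /s/ is [-coronal]. /s/ (voiceless alveolar fricative) is [+coronal], so it is the exception.

s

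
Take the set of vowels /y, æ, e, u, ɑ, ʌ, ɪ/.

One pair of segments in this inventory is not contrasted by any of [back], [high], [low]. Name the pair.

On the given features, /ɪ/ and /y/ have an identical profile: [−back], [+high], [−low]. No other two segments in the inventory coincide on all 3 features. (They do differ in [labial], [round] and [tense], which are not among the given features.)

ɪ, y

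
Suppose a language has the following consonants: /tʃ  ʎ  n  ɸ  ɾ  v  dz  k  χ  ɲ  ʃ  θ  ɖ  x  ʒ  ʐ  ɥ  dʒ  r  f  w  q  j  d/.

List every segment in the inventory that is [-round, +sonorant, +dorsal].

ʎ, ɲ, j

First, the [-round] segments are /tʃ, ʎ, n, ɸ, ɾ, v, dz, k, χ, ɲ, ʃ, θ, ɖ, x, ʒ, ʐ, dʒ, r, f, q, j, d/.
Intersecting with [+sonorant] gives /ʎ, n, ɾ, ɲ, r, j/.
Among these, [+dorsal] leaves /ʎ, ɲ, j/.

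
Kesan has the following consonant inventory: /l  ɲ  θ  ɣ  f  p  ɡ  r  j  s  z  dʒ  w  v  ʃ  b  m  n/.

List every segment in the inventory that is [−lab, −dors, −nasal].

Checking each segment against [−labial], [−dorsal], [−nasal]: /l/ (alveolar lateral approximant), /θ/ (voiceless dental fricative), /r/ (alveolar trill), /s/ (voiceless alveolar fricative), /z/ (voiced alveolar fricative), /dʒ/ (voiced postalveolar affricate), among others, satisfy every feature; every other segment in the inventory fails at least one.

l, θ, r, s, z, dʒ, ʃ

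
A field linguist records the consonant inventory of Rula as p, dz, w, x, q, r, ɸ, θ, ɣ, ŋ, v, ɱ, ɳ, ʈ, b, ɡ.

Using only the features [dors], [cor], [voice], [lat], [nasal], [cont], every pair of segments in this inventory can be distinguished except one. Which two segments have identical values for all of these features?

On the given features, /w/ and /ɣ/ have an identical profile: [+dorsal], [−coronal], [+voice], [−lateral], [−nasal], [+continuant]. No other two segments in the inventory coincide on all 6 features. (They do differ in [sonorant], [labial] and [round], which are not among the given features.)

w, ɣ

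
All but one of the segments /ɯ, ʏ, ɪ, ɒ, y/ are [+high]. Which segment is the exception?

ɒ

/ɒ/ is the low back rounded vowel, which is [−high]; the rest — /y, ɪ, ɯ, ʏ/ — are [+high].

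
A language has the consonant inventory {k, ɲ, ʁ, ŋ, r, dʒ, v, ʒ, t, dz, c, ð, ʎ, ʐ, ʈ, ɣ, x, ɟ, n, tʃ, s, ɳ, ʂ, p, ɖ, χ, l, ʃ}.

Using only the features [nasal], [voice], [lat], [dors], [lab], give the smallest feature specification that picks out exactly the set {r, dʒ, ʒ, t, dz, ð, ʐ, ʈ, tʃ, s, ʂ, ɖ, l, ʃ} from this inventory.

/r, dʒ, ʒ, t, dz, ð, ʐ, ʈ, tʃ, s, ʂ, ɖ, l, ʃ/ are all [-nasal], [-labial], [-dorsal], and no other segment in the inventory matches all three values. Dropping any one of them over-generates: [-labial, -dorsal] alone would also admit /n, ɳ/; [-nasal, -dorsal] alone would also admit /v, p/; [-nasal, -labial] alone would also admit /k, ʁ, c, ʎ, …/. No other combination of two listed features picks out exactly this set either, so fewer than three features will not do.

[-nasal, -lab, -dors]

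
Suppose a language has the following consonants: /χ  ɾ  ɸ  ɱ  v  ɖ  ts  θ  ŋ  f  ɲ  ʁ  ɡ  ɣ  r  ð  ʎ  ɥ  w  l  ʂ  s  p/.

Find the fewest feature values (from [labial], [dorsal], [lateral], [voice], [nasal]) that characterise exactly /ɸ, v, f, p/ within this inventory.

[−nasal, +labial, −dorsal]

/ɸ, v, f, p/ are all [−nasal], [+labial], [−dorsal], and no other segment in the inventory matches all three values. Dropping any one of them over-generates: [+labial, −dorsal] alone would also admit /ɱ/; [−nasal, −dorsal] alone would also admit /ɾ, ɖ, ts, θ, …/; [−nasal, +labial] alone would also admit /ɥ, w/. No other combination of two listed features picks out exactly this set either, so fewer than three features will not do.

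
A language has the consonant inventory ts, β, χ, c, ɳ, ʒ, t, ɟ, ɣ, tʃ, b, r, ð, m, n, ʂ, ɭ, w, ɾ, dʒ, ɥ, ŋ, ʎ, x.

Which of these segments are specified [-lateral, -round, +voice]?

β, ɳ, ʒ, ɟ, ɣ, b, r, ð, m, n, ɾ, dʒ, ŋ

Among the inventory, the [-lateral] segments are /ts, β, χ, c, ɳ, ʒ, t, ɟ, ɣ, tʃ, b, r, ð, m, n, ʂ, w, ɾ, dʒ, ɥ, ŋ, x/.
Then [-round] gives /ts, β, χ, c, ɳ, ʒ, t, ɟ, ɣ, tʃ, b, r, ð, m, n, ʂ, ɾ, dʒ, ŋ, x/.
Then [+voice] leaves /β, ɳ, ʒ, ɟ, ɣ, b, r, ð, m, n, ɾ, dʒ, ŋ/.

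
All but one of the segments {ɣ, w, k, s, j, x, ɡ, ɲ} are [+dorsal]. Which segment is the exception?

Every segment except /s/ is [+dorsal]. /s/ (voiceless alveolar fricative) is [−dorsal], so it is the exception.

s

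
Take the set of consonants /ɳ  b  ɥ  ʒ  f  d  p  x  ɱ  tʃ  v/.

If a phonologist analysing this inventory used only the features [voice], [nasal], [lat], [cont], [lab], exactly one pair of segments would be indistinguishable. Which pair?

v, ɥ

On the given features, /v/ and /ɥ/ have an identical profile: [+voice], [-nasal], [-lateral], [+continuant], [+labial]. No other two segments in the inventory coincide on all 5 features. (They do differ in [sonorant], [round] and [dorsal], which are not among the given features.)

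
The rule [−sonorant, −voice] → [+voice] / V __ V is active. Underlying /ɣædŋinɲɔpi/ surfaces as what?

[ɣædŋinɲɔbi]

The only segment in the rule's environment that also matches [−sonorant, −voice] is /p/. Applying [+voice] turns the voiceless bilabial stop into /b/ (voiced bilabial stop), giving [ɣædŋinɲɔbi].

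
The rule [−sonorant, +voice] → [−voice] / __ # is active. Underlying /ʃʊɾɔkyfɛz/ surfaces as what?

[ʃʊɾɔkyfɛs]

The only segment in the rule's environment that also matches [−sonorant, +voice] is /z/. Applying [−voice] turns the voiced alveolar fricative into /s/ (voiceless alveolar fricative), giving [ʃʊɾɔkyfɛs].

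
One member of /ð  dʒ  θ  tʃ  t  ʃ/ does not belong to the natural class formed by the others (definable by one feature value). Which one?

[distributed] groups all but one: /θ, dʒ, ð, tʃ, ʃ/ share [+distributed] while /t/ (voiceless alveolar stop) alone is [−distributed]. Removing any other segment would not leave a single-feature class that excludes it.

t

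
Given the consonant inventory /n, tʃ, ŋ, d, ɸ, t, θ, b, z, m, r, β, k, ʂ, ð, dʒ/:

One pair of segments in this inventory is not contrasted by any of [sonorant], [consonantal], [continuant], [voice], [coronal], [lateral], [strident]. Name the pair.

On the given features, /m/ and /ŋ/ have an identical profile: [+sonorant], [+consonantal], [−continuant], [+voice], [−coronal], [−lateral], [−strident]. No other two segments in the inventory coincide on all 7 features. (They do differ in [labial] and [dorsal], which are not among the given features.)

m, ŋ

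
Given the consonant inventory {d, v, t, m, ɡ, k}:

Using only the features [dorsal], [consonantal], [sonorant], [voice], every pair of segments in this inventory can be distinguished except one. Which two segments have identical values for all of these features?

d, v

On the given features, /d/ and /v/ have an identical profile: [−dorsal], [+consonantal], [−sonorant], [+voice]. No other two segments in the inventory coincide on all 4 features. (They do differ in [continuant], [labial] and [coronal], which are not among the given features.)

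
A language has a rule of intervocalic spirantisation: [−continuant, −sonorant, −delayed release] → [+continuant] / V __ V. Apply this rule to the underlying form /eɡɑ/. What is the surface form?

[eɣɑ]

/ɡ/ satisfies [−continuant, −sonorant, −delayed release] and sits in V __ V. The [+continuant] counterpart of the voiced velar stop is /ɣ/. Other segments in /eɡɑ/ either fail the structural description or are not in the environment, so the surface form is [eɣɑ].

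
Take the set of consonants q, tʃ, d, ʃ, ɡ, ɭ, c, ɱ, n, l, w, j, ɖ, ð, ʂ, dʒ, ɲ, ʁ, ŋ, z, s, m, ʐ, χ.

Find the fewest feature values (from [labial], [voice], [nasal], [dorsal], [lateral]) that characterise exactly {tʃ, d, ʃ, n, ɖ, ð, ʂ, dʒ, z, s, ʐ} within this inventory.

[−lateral, −labial, −dorsal]

Every target segment is [−lateral], [−labial], [−dorsal]; each remaining inventory member fails at least one of these. Each conjunct is needed — [−labial, −dorsal] alone would also admit /ɭ, l/; [−lateral, −dorsal] alone would also admit /ɱ, m/; [−lateral, −labial] alone would also admit /q, ɡ, c, j, …/ — and no other combination of two listed features has exactly this extension, so three is the minimum.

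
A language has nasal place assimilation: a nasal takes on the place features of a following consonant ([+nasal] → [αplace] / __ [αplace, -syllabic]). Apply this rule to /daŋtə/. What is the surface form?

The only nasal preceding a consonant is /ŋ/ before /t/. /t/ is [+coronal], so /ŋ/ → /n/, giving [dantə].

[dantə]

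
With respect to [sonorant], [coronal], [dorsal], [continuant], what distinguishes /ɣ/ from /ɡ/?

/ɣ/ (voiced velar fricative) and /ɡ/ (voiced velar stop) agree on [-sonorant], [-coronal], [+dorsal]. They differ on [continuant] (/ɣ/ [+], /ɡ/ [-]).

[continuant]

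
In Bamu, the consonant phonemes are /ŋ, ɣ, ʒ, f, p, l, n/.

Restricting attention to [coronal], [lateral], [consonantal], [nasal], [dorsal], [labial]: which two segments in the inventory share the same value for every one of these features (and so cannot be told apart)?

p, f

On the given features, /p/ and /f/ have an identical profile: [-coronal], [-lateral], [+consonantal], [-nasal], [-dorsal], [+labial]. No other two segments in the inventory coincide on all 6 features. (They do differ in [continuant], which is not among the given features.)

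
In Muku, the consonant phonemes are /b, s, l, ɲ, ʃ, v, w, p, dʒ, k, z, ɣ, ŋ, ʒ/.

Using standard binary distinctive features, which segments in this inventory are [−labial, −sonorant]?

s, ʃ, dʒ, k, z, ɣ, ʒ

Checking each segment against [−labial], [−sonorant]: /s/ (voiceless alveolar fricative), /ʃ/ (voiceless postalveolar fricative), /dʒ/ (voiced postalveolar affricate), /k/ (voiceless velar stop), /z/ (voiced alveolar fricative), /ɣ/ (voiced velar fricative), among others, satisfy every feature; every other segment in the inventory fails at least one.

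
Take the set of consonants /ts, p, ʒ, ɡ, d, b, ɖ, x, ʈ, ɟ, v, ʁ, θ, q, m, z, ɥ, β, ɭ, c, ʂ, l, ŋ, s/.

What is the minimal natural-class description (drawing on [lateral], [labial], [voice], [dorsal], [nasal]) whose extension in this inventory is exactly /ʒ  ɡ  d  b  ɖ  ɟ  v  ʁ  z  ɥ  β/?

/ʒ, ɡ, d, b, ɖ, ɟ, v, ʁ, z, ɥ, β/ are all [+voice], [−nasal], [−lateral], and no other segment in the inventory matches all three values. Dropping any one of them over-generates: [−nasal, −lateral] alone would also admit /ts, p, x, ʈ, …/; [+voice, −lateral] alone would also admit /m, ŋ/; [+voice, −nasal] alone would also admit /ɭ, l/. No other combination of two listed features picks out exactly this set either, so fewer than three features will not do.

[+voice, −nasal, −lateral]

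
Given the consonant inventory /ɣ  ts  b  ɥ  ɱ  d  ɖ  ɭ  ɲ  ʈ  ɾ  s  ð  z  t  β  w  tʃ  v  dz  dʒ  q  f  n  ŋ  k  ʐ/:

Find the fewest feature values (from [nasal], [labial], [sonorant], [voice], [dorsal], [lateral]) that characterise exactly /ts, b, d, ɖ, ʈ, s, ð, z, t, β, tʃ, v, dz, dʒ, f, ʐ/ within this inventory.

[-sonorant, -dorsal]

Every target segment is [-sonorant], [-dorsal]; each remaining inventory member fails at least one of these. Each conjunct is needed — [-dorsal] alone would also admit /ɱ, ɭ, ɾ, n/; [-sonorant] alone would also admit /ɣ, q, k/ — and no other single listed feature has exactly this extension, so two is the minimum.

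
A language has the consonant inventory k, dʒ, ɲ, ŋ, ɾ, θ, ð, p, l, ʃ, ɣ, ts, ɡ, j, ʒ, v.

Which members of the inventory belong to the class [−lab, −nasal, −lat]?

k, dʒ, ɾ, θ, ð, ʃ, ɣ, ts, ɡ, j, ʒ

Eliminate segments failing any feature: /ɲ, ŋ/ are [+nasal]; /p, v/ are [+labial]; /l/ is [+lateral]. The remaining /k, dʒ, ɾ, θ, ð, ʃ, ɣ, ts, ɡ, j, ʒ/ satisfy [−labial], [−nasal], [−lateral].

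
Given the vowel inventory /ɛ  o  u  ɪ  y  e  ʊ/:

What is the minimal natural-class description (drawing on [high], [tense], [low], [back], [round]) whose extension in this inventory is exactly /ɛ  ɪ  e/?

[−round]

The target set is precisely the extension of [−round] in this inventory.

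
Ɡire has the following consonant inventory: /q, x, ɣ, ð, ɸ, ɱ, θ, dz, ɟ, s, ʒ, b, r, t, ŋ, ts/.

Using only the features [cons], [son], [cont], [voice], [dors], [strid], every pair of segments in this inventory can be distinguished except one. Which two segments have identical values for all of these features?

ɸ, θ

On the given features, /ɸ/ and /θ/ have an identical profile: [+consonantal], [−sonorant], [+continuant], [−voice], [−dorsal], [−strident]. No other two segments in the inventory coincide on all 6 features. (They do differ in [labial] and [coronal], which are not among the given features.)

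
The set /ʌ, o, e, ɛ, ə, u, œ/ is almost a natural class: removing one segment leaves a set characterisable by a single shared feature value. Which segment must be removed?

u

[high] groups all but one: /o, ɛ, ə, ʌ, œ, e/ share [−high] while /u/ (high back rounded tense vowel) alone is [+high]. Removing any other segment would not leave a single-feature class that excludes it.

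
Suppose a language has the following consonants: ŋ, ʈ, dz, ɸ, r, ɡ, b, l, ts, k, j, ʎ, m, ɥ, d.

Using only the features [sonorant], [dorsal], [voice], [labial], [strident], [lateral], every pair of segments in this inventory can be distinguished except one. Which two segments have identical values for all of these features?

ŋ, j

/ŋ/ (velar nasal) and /j/ (palatal glide) are both [+sonorant], [+dorsal], [+voice], [−labial], [−strident], [−lateral], so none of the listed features separates them. (They do differ in [nasal], [continuant] and [back], which are not among the given features.) Every other pair in the inventory differs on at least one listed feature.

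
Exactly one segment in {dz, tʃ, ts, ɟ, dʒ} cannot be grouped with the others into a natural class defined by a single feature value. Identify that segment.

ɟ

/dʒ, ts, dz, tʃ/ are all [+delayed release], but /ɟ/ (voiced palatal stop) is [-delayed release]. No other single segment can be removed to leave a set sharing one feature value that the removed segment lacks, so /ɟ/ is the odd one out.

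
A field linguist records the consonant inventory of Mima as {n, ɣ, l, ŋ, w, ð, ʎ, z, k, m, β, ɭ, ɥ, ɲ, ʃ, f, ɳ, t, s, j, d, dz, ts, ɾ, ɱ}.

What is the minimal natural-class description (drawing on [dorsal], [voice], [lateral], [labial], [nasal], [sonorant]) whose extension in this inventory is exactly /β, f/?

[−sonorant, +labial]

The class [−sonorant], [+labial] has exactly /β, f/ as its extension in this inventory. No smaller conjunction from the listed features achieves this: [+labial] alone would also admit /w, m, ɥ, ɱ/; [−sonorant] alone would also admit /ɣ, ð, z, k, …/; and checking the remaining single features turns up none with this extension.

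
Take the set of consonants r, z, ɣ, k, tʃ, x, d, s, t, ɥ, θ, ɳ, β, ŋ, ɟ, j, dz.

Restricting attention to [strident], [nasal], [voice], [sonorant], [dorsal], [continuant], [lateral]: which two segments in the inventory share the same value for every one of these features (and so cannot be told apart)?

j, ɥ

On the given features, /j/ and /ɥ/ have an identical profile: [−strident], [−nasal], [+voice], [+sonorant], [+dorsal], [+continuant], [−lateral]. No other two segments in the inventory coincide on all 7 features. (They do differ in [labial] and [round], which are not among the given features.)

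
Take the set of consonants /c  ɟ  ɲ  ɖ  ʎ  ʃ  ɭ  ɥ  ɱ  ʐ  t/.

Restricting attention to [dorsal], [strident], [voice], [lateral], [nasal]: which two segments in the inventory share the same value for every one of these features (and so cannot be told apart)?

On the given features, /ɥ/ and /ɟ/ have an identical profile: [+dorsal], [−strident], [+voice], [−lateral], [−nasal]. No other two segments in the inventory coincide on all 5 features. (They do differ in [sonorant], [continuant], [labial] and [round], which are not among the given features.)

ɥ, ɟ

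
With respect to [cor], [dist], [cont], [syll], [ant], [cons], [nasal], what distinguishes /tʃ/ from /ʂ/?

[continuant], [distributed]

The two segments share [+coronal], [-syllabic], [-anterior], [+consonantal], [-nasal]. The only features from the list on which they differ: /tʃ/ is [-continuant] while /ʂ/ is [+continuant]; /tʃ/ is [+distributed] while /ʂ/ is [-distributed].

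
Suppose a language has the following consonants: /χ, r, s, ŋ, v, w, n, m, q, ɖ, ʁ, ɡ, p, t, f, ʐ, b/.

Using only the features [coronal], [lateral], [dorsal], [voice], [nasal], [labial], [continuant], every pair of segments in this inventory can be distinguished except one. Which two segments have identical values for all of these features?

ʐ, r

/ʐ/ (voiced retroflex fricative) and /r/ (alveolar trill) are both [+coronal], [-lateral], [-dorsal], [+voice], [-nasal], [-labial], [+continuant], so none of the listed features separates them. (They do differ in [sonorant], [strident] and [anterior], which are not among the given features.) Every other pair in the inventory differs on at least one listed feature.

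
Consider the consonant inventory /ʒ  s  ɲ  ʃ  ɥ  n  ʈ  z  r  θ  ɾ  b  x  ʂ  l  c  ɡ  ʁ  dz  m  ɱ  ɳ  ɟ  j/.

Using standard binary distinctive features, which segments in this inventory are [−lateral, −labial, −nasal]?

First, the [−lateral] segments are /ʒ, s, ɲ, ʃ, ɥ, n, ʈ, z, r, θ, ɾ, b, x, ʂ, c, ɡ, ʁ, dz, m, ɱ, ɳ, ɟ, j/.
Of those, [−labial] gives /ʒ, s, ɲ, ʃ, n, ʈ, z, r, θ, ɾ, x, ʂ, c, ɡ, ʁ, dz, ɳ, ɟ, j/.
Among these, [−nasal] leaves /ʒ, s, ʃ, ʈ, z, r, θ, ɾ, x, ʂ, c, ɡ, ʁ, dz, ɟ, j/.

ʒ, s, ʃ, ʈ, z, r, θ, ɾ, x, ʂ, c, ɡ, ʁ, dz, ɟ, j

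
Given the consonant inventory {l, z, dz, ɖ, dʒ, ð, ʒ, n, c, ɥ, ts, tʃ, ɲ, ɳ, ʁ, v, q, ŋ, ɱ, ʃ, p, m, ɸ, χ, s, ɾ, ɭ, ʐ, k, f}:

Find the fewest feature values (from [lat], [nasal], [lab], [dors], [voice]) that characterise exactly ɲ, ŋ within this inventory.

/ɲ, ŋ/ are all [+nasal], [+dorsal], and no other segment in the inventory matches both values. Dropping any one of them over-generates: [+dorsal] alone would also admit /c, ɥ, ʁ, q, …/; [+nasal] alone would also admit /n, ɳ, ɱ, m/. No other single listed feature picks out exactly this set either, so fewer than two features will not do.

[+nasal, +dors]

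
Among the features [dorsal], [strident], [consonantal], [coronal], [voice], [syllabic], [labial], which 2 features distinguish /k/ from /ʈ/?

[coronal], [dorsal]

/k/ (voiceless velar stop) and /ʈ/ (voiceless retroflex stop) agree on [−strident], [+consonantal], [−voice], [−syllabic], [−labial]. They differ on [coronal] (/k/ [−], /ʈ/ [+]), [dorsal] (/k/ [+], /ʈ/ [−]).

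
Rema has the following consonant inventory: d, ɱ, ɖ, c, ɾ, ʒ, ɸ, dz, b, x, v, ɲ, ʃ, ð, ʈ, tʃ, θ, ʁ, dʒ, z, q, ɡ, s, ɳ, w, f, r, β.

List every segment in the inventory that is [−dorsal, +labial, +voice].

ɱ, b, v, β

The [−dorsal] segments are /d, ɱ, ɖ, ɾ, ʒ, ɸ, dz, b, v, ʃ, ð, ʈ, tʃ, θ, dʒ, z, s, ɳ, f, r, β/.
Within that set, [+labial] gives /ɱ, ɸ, b, v, f, β/.
Among these, [+voice] leaves /ɱ, b, v, β/.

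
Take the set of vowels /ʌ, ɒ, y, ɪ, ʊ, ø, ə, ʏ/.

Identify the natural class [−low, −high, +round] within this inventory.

ø

Checking each segment against [−low], [−high], [+round]: /ø/ (mid front rounded tense vowel) satisfies every feature; every other segment in the inventory fails at least one.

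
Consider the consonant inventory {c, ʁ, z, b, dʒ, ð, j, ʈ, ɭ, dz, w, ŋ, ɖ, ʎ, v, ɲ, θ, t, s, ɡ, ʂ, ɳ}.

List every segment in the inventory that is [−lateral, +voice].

Eliminate segments failing any feature: /c, ʈ, θ, t, s, ʂ/ are [−voice]; /ɭ, ʎ/ are [+lateral]. The remaining /ʁ, z, b, dʒ, ð, j, dz, w, ŋ, ɖ, v, ɲ, ɡ, ɳ/ satisfy [−lateral], [+voice].

ʁ, z, b, dʒ, ð, j, dz, w, ŋ, ɖ, v, ɲ, ɡ, ɳ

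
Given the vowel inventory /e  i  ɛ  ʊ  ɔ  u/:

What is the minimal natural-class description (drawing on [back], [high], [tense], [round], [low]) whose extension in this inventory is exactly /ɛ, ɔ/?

[−high, −tense]

Every target segment is [−high], [−tense]; each remaining inventory member fails at least one of these. Each conjunct is needed — [−tense] alone would also admit /ʊ/; [−high] alone would also admit /e/ — and no other single listed feature has exactly this extension, so two is the minimum.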